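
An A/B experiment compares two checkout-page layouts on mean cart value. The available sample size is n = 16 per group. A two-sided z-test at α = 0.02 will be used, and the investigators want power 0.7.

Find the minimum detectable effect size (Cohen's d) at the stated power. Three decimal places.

d ≈ 1.008

Required noncentrality: δ = z_{0.01} + z_{0.30} = 2.326 + 0.524 = 2.851.
(The second rejection-region term Φ(−δ − z_{α/2}) is negligible and dropped.)
δ = d·√(n/2) ⇒ d = δ/√(n/2) = 2.851/√(16/2) = 1.0079.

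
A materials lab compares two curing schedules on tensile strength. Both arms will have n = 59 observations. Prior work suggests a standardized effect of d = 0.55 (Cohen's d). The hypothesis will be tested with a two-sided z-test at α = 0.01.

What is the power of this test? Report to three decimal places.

Noncentrality parameter: λ = d·√(n/2) = 0.55 × √(59/2) = 2.9873
Critical value for a two-sided test at α = 0.01: z_{α/2} = 2.576.
Power = Φ(λ − 2.576) + Φ(−λ − 2.576) = Φ(0.411) + Φ(-5.563) = 0.6596 + 0.0000 = 0.6596.

Power ≈ 0.660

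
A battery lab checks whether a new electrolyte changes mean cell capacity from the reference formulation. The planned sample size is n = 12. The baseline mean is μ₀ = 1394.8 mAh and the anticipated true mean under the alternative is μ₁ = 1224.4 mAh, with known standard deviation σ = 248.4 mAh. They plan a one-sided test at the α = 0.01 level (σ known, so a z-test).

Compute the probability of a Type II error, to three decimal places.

β ≈ 0.480

Standardized effect: d = |μ₁ − μ₀| / σ = |1224.4 − 1394.8| / 248.4 = 0.6860
Noncentrality parameter: λ = d·√n = 0.6860 × √12 = 2.3763
One-sided α = 0.01 → critical value z_{0.01} = 2.326.
Power = Φ(λ − 2.326) = Φ(0.050) = 0.5199.
Type II error: β = 1 − power = 1 − 0.5199 = 0.4801.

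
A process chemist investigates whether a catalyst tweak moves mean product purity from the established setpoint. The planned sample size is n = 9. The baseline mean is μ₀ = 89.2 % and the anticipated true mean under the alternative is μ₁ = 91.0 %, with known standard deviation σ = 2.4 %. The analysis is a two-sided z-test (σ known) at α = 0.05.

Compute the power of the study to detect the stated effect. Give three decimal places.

Power ≈ 0.614

Standardized effect: d = |μ₁ − μ₀| / σ = |91.0 − 89.2| / 2.4 = 0.7500
Noncentrality parameter: λ = d·√n = 0.7500 × √9 = 2.2500
Two-sided α = 0.05 → critical value z_{0.025} = 1.960.
Power = Φ(λ − 1.960) + Φ(−λ − 1.960) = Φ(0.290) + Φ(-4.210) = 0.6141 + 0.0000 = 0.6141.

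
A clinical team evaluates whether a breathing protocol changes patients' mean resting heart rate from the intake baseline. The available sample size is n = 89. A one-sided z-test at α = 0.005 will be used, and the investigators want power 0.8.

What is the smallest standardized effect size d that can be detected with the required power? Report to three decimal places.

Required noncentrality: δ = z_{0.005} + z_{0.20} = 2.576 + 0.842 = 3.417.
δ = d·√n ⇒ d = δ/√n = 3.417/√89 = 0.3622.

d ≈ 0.362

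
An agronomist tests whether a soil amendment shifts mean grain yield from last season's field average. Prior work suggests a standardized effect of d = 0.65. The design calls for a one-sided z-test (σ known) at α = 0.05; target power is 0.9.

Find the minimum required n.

Set Φ(δ − 1.645) = 0.9; then δ − 1.645 = Φ⁻¹(0.9) = 1.282, giving δ = 2.926.
δ = d·√n ⇒ n = (δ/d)² = (2.926 / 0.65)² = 20.27.
Rounding up, n = 21.

n = 21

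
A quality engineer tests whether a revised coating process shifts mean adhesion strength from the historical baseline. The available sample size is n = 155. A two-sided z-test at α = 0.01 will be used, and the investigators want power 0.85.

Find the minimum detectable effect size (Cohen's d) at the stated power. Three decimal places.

Required noncentrality: δ = z_{0.005} + z_{0.15} = 2.576 + 1.036 = 3.612.
(Lower-tail contribution to power is negligible for δ > 0.)
δ = d·√n ⇒ d = δ/√n = 3.612/√155 = 0.2901.

d ≈ 0.290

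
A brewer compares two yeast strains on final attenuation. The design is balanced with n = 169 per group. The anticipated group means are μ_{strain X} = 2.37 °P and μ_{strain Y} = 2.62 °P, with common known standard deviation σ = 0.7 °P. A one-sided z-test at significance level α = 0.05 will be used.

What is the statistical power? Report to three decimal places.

Standardized effect: d = |μ_{strain X} − μ_{strain Y}| / σ = |2.37 − 2.62| / 0.7 = 0.3571
Noncentrality parameter: δ = d·√(n/2) = 0.3571 × √(169/2) = 3.2830
One-sided α = 0.05 → critical value z_{0.05} = 1.645.
Power = Φ(δ − 1.645) = Φ(1.638) = 0.9493.

Power ≈ 0.949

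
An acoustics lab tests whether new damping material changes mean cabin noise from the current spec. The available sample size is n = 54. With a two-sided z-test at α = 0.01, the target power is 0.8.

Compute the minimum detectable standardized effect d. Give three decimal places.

Required noncentrality: δ = z_{0.005} + z_{0.20} = 2.576 + 0.842 = 3.417.
(The second rejection-region term Φ(−δ − z_{α/2}) is negligible and dropped.)
δ = d·√n ⇒ d = δ/√n = 3.417/√54 = 0.4651.

d ≈ 0.465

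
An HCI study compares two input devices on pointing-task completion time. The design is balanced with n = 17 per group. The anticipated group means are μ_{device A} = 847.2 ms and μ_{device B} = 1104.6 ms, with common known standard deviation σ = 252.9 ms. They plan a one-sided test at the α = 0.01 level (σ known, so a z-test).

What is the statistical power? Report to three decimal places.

Power ≈ 0.739

Standardized effect: d = |μ_{device A} − μ_{device B}| / σ = |847.2 − 1104.6| / 252.9 = 1.0178
Noncentrality parameter: δ = d·√(n/2) = 1.0178 × √(17/2) = 2.9674
Critical value for a one-sided test at α = 0.01: z_α = 2.326.
Power = Φ(δ − 2.326) = Φ(0.641) = 0.7392.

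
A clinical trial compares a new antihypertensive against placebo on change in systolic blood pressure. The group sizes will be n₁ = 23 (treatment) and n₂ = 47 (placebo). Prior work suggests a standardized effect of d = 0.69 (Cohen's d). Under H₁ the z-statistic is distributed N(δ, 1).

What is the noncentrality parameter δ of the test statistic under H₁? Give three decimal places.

δ ≈ 2.712

δ = d / √(1/n₁ + 1/n₂) = 0.69 / √(1/23 + 1/47) = 2.7115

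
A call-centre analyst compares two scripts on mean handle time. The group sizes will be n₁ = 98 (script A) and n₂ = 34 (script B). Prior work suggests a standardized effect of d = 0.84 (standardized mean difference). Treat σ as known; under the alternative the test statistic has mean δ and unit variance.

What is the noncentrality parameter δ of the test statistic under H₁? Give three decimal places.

The noncentrality parameter scales effect size by the design's sample-size factor: δ = d / √(1/n₁ + 1/n₂) = 0.84 / √(1/98 + 1/34) = 4.2203

δ ≈ 4.220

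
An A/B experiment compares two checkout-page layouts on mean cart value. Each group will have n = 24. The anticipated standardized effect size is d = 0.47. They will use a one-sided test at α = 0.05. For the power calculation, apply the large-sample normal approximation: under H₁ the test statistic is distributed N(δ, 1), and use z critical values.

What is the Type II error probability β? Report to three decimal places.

β ≈ 0.507

Noncentrality parameter: δ = d·√(n/2) = 0.47 × √(24/2) = 1.6281
Critical value for a one-sided test at α = 0.05: z_α = 1.645.
Power = P(Z > 1.645 − δ) = Φ(-0.017) = 0.4933.
Type II error: β = 1 − power = 1 − 0.4933 = 0.5067.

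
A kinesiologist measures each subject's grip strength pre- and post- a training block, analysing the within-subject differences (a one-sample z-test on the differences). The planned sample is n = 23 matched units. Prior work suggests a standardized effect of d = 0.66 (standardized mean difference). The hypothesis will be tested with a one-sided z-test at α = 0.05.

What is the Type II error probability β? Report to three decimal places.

β ≈ 0.064

Noncentrality parameter: δ = d·√n = 0.66 × √23 = 3.1652
Critical value for a one-sided test at α = 0.05: z_α = 1.645.
Power = P(Z > 1.645 − δ) = Φ(1.520) = 0.9358.
Type II error: β = 1 − power = 1 − 0.9358 = 0.0642.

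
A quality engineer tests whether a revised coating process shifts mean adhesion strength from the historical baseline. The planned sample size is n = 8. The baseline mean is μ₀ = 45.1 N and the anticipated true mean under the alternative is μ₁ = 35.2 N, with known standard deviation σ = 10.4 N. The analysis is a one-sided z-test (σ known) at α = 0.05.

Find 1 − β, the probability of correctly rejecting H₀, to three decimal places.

Standardized effect: d = |μ₁ − μ₀| / σ = |35.2 − 45.1| / 10.4 = 0.9519
Noncentrality parameter: δ = d·√n = 0.9519 × √8 = 2.6924
Critical value for a one-sided test at α = 0.05: z_α = 1.645.
Power = Φ(δ − 1.645) = Φ(1.048) = 0.8526.

Power ≈ 0.853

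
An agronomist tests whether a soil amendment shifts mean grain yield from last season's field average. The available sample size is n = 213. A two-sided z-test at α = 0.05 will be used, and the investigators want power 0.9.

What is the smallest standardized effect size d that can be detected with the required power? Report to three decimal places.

Required noncentrality: δ = z_{0.025} + z_{0.10} = 1.960 + 1.282 = 3.242.
(Lower-tail contribution to power is negligible for δ > 0.)
δ = d·√n ⇒ d = δ/√n = 3.242/√213 = 0.2221.

d ≈ 0.222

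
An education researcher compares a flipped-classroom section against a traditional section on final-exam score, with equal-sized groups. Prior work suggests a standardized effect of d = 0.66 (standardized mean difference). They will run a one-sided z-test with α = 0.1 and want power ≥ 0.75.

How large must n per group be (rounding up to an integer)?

For power 0.75 need Φ(δ − z_{0.1}) = 0.75, so δ = z_{0.1} + z_{0.25} = 1.282 + 0.674 = 1.956.
δ = d·√(n/2) ⇒ n = 2(δ/d)² = 2 × (1.956 / 0.66)² = 17.57.
Round up to the next whole unit.

n = 18 per group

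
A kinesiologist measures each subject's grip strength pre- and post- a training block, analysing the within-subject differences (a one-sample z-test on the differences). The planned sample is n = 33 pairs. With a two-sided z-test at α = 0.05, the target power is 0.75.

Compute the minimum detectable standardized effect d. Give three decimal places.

d ≈ 0.459

Need Φ(δ − 1.960) = 0.75, so δ = 1.960 + 0.674 = 2.634.
(Lower-tail contribution to power is negligible for δ > 0.)
δ = d·√n ⇒ d = δ/√n = 2.634/√33 = 0.4586.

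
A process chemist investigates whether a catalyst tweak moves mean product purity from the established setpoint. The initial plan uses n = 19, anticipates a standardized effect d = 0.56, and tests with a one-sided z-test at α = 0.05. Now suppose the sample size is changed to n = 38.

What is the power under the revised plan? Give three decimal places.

With n = 38: δ = d·√n = 0.56 × √38 = 3.4521. Critical value z_{0.05} = 1.645.
Revised power = P(Z > 1.645 − δ) = Φ(1.807) = 0.9646.

Power ≈ 0.965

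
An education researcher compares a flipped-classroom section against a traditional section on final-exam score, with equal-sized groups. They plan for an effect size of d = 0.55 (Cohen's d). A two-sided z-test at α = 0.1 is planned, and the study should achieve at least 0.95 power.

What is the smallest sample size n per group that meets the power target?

n = 72 per group

For power 0.95 need Φ(δ − z_{0.05}) = 0.95, so δ = z_{0.05} + z_{0.05} = 1.645 + 1.645 = 3.290.
(For δ > 0 the lower-tail rejection region contributes negligibly to power, so the one-term inversion is standard.)
δ = d·√(n/2) ⇒ n = 2(δ/d)² = 2 × (3.290 / 0.55)² = 71.55.
Round up to the next whole unit.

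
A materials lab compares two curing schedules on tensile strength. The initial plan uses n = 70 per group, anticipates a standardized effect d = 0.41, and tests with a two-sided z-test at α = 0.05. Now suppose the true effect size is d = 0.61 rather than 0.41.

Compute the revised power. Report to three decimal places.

With d = 0.61: δ = d·√(n/2) = 0.61 × √(70/2) = 3.6088. Critical value z_{0.025} = 1.960.
Revised power = Φ(δ − 1.960) + Φ(−δ − 1.960) = Φ(1.649) + Φ(-5.569) = 0.9504 + 0.0000 = 0.9504.

Power ≈ 0.950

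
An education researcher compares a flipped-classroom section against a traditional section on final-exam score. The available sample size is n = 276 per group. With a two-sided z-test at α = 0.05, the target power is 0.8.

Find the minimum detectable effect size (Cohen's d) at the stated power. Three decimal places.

Need Φ(δ − 1.960) = 0.8, so δ = 1.960 + 0.842 = 2.802.
(Lower-tail contribution to power is negligible for δ > 0.)
δ = d·√(n/2) ⇒ d = δ/√(n/2) = 2.802/√(276/2) = 0.2385.

d ≈ 0.238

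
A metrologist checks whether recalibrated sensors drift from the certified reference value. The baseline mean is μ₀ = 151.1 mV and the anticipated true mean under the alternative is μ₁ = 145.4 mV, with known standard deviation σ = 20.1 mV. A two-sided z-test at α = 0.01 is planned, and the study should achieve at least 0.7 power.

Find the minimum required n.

n = 120

Standardized effect: d = |μ₁ − μ₀| / σ = |145.4 − 151.1| / 20.1 = 0.2836
Set Φ(δ − 2.576) = 0.7; then δ − 2.576 = Φ⁻¹(0.7) = 0.524, giving δ = 3.100.
(For δ > 0 the lower-tail rejection region contributes negligibly to power, so the one-term inversion is standard.)
δ = d·√n ⇒ n = (δ/d)² = (3.100 / 0.2836)² = 119.52.
Rounding up, n = 120.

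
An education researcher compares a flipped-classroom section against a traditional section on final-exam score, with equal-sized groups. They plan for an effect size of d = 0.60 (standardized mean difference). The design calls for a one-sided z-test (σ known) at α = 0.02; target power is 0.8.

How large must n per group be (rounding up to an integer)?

For power 0.8 need Φ(δ − z_{0.02}) = 0.8, so δ = z_{0.02} + z_{0.20} = 2.054 + 0.842 = 2.895.
δ = d·√(n/2) ⇒ n = 2(δ/d)² = 2 × (2.895 / 0.60)² = 46.57.
Round up to the next whole unit.

n = 47 per group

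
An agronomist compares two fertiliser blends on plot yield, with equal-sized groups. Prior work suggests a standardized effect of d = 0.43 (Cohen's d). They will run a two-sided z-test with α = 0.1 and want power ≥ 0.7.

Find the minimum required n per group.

n = 51 per group

Set Φ(δ − 1.645) = 0.7; then δ − 1.645 = Φ⁻¹(0.7) = 0.524, giving δ = 2.169.
(The Φ(−δ − z_{α/2}) term is vanishingly small for δ > 0 and is dropped in the standard sample-size formula.)
δ = d·√(n/2) ⇒ n = 2(δ/d)² = 2 × (2.169 / 0.43)² = 50.90.
Rounding up, n = 51 per group.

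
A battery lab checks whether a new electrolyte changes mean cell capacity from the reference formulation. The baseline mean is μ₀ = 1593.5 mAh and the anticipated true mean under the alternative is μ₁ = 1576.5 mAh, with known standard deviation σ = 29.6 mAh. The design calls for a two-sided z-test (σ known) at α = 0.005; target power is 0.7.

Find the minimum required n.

n = 34

Standardized effect: d = |μ₁ − μ₀| / σ = |1576.5 − 1593.5| / 29.6 = 0.5743
For power 0.7 need Φ(δ − z_{0.0025}) = 0.7, so δ = z_{0.0025} + z_{0.30} = 2.807 + 0.524 = 3.331.
(For δ > 0 the lower-tail rejection region contributes negligibly to power, so the one-term inversion is standard.)
δ = d·√n ⇒ n = (δ/d)² = (3.331 / 0.5743)² = 33.65.
Round up to the next whole unit.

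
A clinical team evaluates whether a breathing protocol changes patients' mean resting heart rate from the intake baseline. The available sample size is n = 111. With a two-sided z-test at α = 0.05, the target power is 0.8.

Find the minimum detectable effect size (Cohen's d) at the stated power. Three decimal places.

d ≈ 0.266

Required noncentrality: δ = z_{0.025} + z_{0.20} = 1.960 + 0.842 = 2.802.
(Lower-tail contribution to power is negligible for δ > 0.)
δ = d·√n ⇒ d = δ/√n = 2.802/√111 = 0.2659.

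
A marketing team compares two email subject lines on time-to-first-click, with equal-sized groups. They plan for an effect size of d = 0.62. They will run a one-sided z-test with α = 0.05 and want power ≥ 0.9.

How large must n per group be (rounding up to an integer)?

For power 0.9 need Φ(δ − z_{0.05}) = 0.9, so δ = z_{0.05} + z_{0.10} = 1.645 + 1.282 = 2.926.
δ = d·√(n/2) ⇒ n = 2(δ/d)² = 2 × (2.926 / 0.62)² = 44.56.
Rounding up, n = 45 per group.

n = 45 per group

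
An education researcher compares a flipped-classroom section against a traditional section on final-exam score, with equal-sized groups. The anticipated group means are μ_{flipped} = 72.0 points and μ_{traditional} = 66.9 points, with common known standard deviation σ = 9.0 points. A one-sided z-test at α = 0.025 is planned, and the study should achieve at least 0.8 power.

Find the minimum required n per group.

Standardized effect: d = |μ_{flipped} − μ_{traditional}| / σ = |72.0 − 66.9| / 9.0 = 0.5667
For power 0.8 need Φ(δ − z_{0.025}) = 0.8, so δ = z_{0.025} + z_{0.20} = 1.960 + 0.842 = 2.802.
δ = d·√(n/2) ⇒ n = 2(δ/d)² = 2 × (2.802 / 0.5667)² = 48.89.
Round up to the next whole unit.

n = 49 per group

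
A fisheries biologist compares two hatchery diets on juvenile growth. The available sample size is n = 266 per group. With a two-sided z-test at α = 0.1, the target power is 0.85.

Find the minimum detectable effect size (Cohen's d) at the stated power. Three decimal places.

Required noncentrality: δ = z_{0.05} + z_{0.15} = 1.645 + 1.036 = 2.681.
(Lower-tail contribution to power is negligible for δ > 0.)
δ = d·√(n/2) ⇒ d = δ/√(n/2) = 2.681/√(266/2) = 0.2325.

d ≈ 0.232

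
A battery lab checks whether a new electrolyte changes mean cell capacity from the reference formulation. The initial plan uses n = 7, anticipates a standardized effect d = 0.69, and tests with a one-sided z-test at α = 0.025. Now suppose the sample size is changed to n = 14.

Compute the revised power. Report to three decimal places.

Power ≈ 0.733

With n = 14: δ = d·√n = 0.69 × √14 = 2.5817. Critical value z_{0.025} = 1.960.
Revised power = P(Z > 1.960 − δ) = Φ(0.622) = 0.7330.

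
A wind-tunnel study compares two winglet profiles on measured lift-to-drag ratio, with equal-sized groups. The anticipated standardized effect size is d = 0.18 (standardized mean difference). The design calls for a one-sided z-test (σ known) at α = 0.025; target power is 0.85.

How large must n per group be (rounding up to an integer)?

Set Φ(δ − 1.960) = 0.85; then δ − 1.960 = Φ⁻¹(0.85) = 1.036, giving δ = 2.996.
δ = d·√(n/2) ⇒ n = 2(δ/d)² = 2 × (2.996 / 0.18)² = 554.22.
Rounding up, n = 555 per group.

n = 555 per group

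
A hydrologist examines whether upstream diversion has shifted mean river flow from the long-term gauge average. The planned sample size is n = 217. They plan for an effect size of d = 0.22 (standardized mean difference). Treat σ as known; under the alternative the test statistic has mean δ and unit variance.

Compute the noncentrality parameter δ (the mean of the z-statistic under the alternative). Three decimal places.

δ ≈ 3.241

δ = d·√n = 0.22 × √217 = 3.2408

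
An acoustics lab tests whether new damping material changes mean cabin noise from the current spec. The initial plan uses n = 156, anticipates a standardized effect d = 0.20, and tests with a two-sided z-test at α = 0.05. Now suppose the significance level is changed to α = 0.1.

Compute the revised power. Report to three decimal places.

Power ≈ 0.803

δ = d·√n = 0.20 × √156 = 2.4980 (unchanged). New critical value: z_{0.05} = 1.645.
Revised power = Φ(δ − 1.645) + Φ(−δ − 1.645) = Φ(0.853) + Φ(-4.143) = 0.8032 + 0.0000 = 0.8032.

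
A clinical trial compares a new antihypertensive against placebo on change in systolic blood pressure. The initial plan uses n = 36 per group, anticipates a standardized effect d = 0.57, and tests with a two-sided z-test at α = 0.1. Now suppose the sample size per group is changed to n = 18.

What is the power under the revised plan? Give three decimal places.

With n = 18 per group: δ = d·√(n/2) = 0.57 × √(18/2) = 1.7100. Critical value z_{0.05} = 1.645.
Revised power = Φ(δ − 1.645) + Φ(−δ − 1.645) = Φ(0.065) + Φ(-3.355) = 0.5260 + 0.0004 = 0.5264.

Power ≈ 0.526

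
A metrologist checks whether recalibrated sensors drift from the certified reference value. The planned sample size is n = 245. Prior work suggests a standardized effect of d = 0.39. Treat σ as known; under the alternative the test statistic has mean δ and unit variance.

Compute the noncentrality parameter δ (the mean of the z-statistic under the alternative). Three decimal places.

δ ≈ 6.104

The noncentrality parameter scales effect size by the design's sample-size factor: δ = d·√n = 0.39 × √245 = 6.1045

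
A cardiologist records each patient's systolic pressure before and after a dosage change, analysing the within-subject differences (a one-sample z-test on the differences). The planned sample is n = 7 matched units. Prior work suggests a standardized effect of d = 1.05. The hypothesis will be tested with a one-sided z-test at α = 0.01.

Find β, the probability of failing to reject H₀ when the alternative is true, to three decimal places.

β ≈ 0.326

Noncentrality parameter: δ = d·√n = 1.05 × √7 = 2.7780
Critical value for a one-sided test at α = 0.01: z_α = 2.326.
Power = P(Z > 2.326 − δ) = Φ(0.452) = 0.6743.
Type II error: β = 1 − power = 1 − 0.6743 = 0.3257.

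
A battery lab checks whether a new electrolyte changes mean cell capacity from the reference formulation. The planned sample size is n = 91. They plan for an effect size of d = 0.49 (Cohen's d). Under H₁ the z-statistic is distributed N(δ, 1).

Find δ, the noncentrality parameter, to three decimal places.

δ = d·√n = 0.49 × √91 = 4.6743

δ ≈ 4.674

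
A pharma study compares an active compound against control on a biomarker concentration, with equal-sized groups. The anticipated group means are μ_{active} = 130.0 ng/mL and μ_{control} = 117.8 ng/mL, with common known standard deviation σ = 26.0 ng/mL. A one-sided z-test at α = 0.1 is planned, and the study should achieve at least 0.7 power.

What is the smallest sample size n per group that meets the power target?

Standardized effect: d = |μ_{active} − μ_{control}| / σ = |130.0 − 117.8| / 26.0 = 0.4692
For power 0.7 need Φ(δ − z_{0.1}) = 0.7, so δ = z_{0.1} + z_{0.30} = 1.282 + 0.524 = 1.806.
δ = d·√(n/2) ⇒ n = 2(δ/d)² = 2 × (1.806 / 0.4692)² = 29.63.
Round up to the next whole unit.

n = 30 per group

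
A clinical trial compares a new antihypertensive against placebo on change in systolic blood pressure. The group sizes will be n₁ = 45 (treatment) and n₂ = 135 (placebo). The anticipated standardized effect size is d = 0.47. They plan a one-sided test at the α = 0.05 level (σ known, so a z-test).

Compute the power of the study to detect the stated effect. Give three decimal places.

Power ≈ 0.861

Noncentrality parameter: δ = d / √(1/n₁ + 1/n₂) = 0.47 / √(1/45 + 1/135) = 2.7305
One-sided α = 0.05 → critical value z_{0.05} = 1.645.
Power = P(Z > 1.645 − δ) = Φ(1.086) = 0.8612.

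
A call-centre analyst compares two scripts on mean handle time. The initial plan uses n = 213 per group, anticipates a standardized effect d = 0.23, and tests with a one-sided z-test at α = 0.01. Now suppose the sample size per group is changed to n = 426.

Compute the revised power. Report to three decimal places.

Power ≈ 0.849

With n = 426 per group: δ = d·√(n/2) = 0.23 × √(426/2) = 3.3567. Critical value z_{0.01} = 2.326.
Revised power = Φ(δ − 2.326) = Φ(1.030) = 0.8486.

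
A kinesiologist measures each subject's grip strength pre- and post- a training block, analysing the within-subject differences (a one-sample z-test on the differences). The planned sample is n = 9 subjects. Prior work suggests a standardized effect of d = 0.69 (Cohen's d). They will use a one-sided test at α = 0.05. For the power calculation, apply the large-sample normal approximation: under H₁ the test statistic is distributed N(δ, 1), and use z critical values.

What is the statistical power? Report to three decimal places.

Noncentrality parameter: δ = d·√n = 0.69 × √9 = 2.0700
One-sided α = 0.05 → critical value z_{0.05} = 1.645.
Power = P(Z > 1.645 − δ) = Φ(0.425) = 0.6646.

Power ≈ 0.665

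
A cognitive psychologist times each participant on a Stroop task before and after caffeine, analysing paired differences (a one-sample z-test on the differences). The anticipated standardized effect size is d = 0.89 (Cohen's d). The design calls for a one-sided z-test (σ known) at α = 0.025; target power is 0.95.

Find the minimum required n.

For power 0.95 need Φ(δ − z_{0.025}) = 0.95, so δ = z_{0.025} + z_{0.05} = 1.960 + 1.645 = 3.605.
δ = d·√n ⇒ n = (δ/d)² = (3.605 / 0.89)² = 16.41.
Round up to the next whole unit.

n = 17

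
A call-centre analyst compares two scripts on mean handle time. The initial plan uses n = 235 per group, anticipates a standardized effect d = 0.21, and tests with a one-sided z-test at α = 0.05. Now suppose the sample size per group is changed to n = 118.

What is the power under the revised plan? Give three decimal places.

With n = 118 per group: δ = d·√(n/2) = 0.21 × √(118/2) = 1.6130. Critical value z_{0.05} = 1.645.
Revised power = P(Z > 1.645 − δ) = Φ(-0.032) = 0.4873.

Power ≈ 0.487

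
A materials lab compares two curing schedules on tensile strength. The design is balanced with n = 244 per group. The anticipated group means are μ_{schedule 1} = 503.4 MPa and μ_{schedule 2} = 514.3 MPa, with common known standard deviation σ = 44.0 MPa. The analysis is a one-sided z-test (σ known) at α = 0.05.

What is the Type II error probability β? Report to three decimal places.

β ≈ 0.138

Standardized effect: d = |μ_{schedule 1} − μ_{schedule 2}| / σ = |503.4 − 514.3| / 44.0 = 0.2477
Noncentrality parameter: δ = d·√(n/2) = 0.2477 × √(244/2) = 2.7362
One-sided α = 0.05 → critical value z_{0.05} = 1.645.
Power = Φ(δ − 1.645) = Φ(1.091) = 0.8624.
Type II error: β = 1 − power = 1 − 0.8624 = 0.1376.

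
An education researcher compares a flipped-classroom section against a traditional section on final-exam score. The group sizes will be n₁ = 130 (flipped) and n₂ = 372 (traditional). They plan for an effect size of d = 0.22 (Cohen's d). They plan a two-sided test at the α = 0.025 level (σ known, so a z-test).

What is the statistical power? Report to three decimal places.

Noncentrality parameter: δ = d / √(1/n₁ + 1/n₂) = 0.22 / √(1/130 + 1/372) = 2.1593
Critical value for a two-sided test at α = 0.025: z_{α/2} = 2.241.
Power = Φ(δ − 2.241) + Φ(−δ − 2.241) = Φ(-0.082) + Φ(-4.401) = 0.4673 + 0.0000 = 0.4673.

Power ≈ 0.467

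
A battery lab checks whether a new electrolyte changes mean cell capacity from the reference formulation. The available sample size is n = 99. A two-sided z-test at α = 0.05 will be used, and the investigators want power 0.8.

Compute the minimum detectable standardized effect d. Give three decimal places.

Need Φ(δ − 1.960) = 0.8, so δ = 1.960 + 0.842 = 2.802.
(The second rejection-region term Φ(−δ − z_{α/2}) is negligible and dropped.)
δ = d·√n ⇒ d = δ/√n = 2.802/√99 = 0.2816.

d ≈ 0.282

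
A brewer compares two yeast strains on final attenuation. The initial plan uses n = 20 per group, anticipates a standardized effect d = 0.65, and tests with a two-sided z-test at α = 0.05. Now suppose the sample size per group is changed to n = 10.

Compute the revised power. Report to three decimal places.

With n = 10 per group: δ = d·√(n/2) = 0.65 × √(10/2) = 1.4534. Critical value z_{0.025} = 1.960.
Revised power = Φ(δ − 1.960) + Φ(−δ − 1.960) = Φ(-0.507) + Φ(-3.413) = 0.3062 + 0.0003 = 0.3066.

Power ≈ 0.307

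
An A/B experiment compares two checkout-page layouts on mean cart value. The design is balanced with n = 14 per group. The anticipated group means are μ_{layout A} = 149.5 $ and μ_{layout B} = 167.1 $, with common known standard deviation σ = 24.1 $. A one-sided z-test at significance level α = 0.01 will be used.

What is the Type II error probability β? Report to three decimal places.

β ≈ 0.653

Standardized effect: d = |μ_{layout A} − μ_{layout B}| / σ = |149.5 − 167.1| / 24.1 = 0.7303
Noncentrality parameter: δ = d·√(n/2) = 0.7303 × √(14/2) = 1.9322
Critical value for a one-sided test at α = 0.01: z_α = 2.326.
Power = Φ(δ − 2.326) = Φ(-0.394) = 0.3467.
Type II error: β = 1 − power = 1 − 0.3467 = 0.6533.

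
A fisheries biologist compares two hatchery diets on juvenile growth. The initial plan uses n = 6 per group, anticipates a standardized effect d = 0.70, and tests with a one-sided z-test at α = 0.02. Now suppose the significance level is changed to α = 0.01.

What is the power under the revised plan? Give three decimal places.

Power ≈ 0.133

δ = d·√(n/2) = 0.70 × √(6/2) = 1.2124 (unchanged). New critical value: z_{0.01} = 2.326.
Revised power = Φ(δ − 2.326) = Φ(-1.114) = 0.1327.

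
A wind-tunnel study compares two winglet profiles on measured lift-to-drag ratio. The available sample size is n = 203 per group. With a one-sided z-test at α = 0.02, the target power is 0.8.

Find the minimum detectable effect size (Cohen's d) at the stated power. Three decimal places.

d ≈ 0.287

Need Φ(δ − 2.054) = 0.8, so δ = 2.054 + 0.842 = 2.895.
δ = d·√(n/2) ⇒ d = δ/√(n/2) = 2.895/√(203/2) = 0.2874.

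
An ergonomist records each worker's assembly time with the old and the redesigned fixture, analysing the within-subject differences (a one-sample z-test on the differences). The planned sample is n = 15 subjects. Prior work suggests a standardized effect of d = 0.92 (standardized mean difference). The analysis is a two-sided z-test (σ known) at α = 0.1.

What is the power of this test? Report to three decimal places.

Noncentrality parameter: λ = d·√n = 0.92 × √15 = 3.5631
Critical value for a two-sided test at α = 0.1: z_{α/2} = 1.645.
Power = Φ(λ − 1.645) + Φ(−λ − 1.645) = Φ(1.918) + Φ(-5.208) = 0.9725 + 0.0000 = 0.9725.

Power ≈ 0.972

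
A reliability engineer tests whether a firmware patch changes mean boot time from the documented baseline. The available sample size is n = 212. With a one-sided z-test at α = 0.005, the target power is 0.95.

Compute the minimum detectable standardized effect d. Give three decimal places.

Required noncentrality: δ = z_{0.005} + z_{0.05} = 2.576 + 1.645 = 4.221.
δ = d·√n ⇒ d = δ/√n = 4.221/√212 = 0.2899.

d ≈ 0.290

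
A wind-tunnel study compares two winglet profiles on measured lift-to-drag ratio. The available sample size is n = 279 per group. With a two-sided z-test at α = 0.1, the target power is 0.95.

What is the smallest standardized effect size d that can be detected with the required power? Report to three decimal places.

d ≈ 0.279

Required noncentrality: δ = z_{0.05} + z_{0.05} = 1.645 + 1.645 = 3.290.
(Lower-tail contribution to power is negligible for δ > 0.)
δ = d·√(n/2) ⇒ d = δ/√(n/2) = 3.290/√(279/2) = 0.2785.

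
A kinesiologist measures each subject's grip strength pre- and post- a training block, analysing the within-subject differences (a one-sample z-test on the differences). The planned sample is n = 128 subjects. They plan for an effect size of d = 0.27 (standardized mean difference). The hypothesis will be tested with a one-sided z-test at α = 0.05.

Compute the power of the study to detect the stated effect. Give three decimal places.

Power ≈ 0.921

Noncentrality parameter: δ = d·√n = 0.27 × √128 = 3.0547
Critical value for a one-sided test at α = 0.05: z_α = 1.645.
Power = P(Z > 1.645 − δ) = Φ(1.410) = 0.9207.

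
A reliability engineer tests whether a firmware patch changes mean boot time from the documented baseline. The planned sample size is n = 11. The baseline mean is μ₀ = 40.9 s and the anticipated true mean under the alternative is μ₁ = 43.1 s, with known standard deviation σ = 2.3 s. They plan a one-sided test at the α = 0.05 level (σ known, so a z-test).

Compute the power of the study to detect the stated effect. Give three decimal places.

Power ≈ 0.937

Standardized effect: d = |μ₁ − μ₀| / σ = |43.1 − 40.9| / 2.3 = 0.9565
Noncentrality parameter: δ = d·√n = 0.9565 × √11 = 3.1724
Critical value for a one-sided test at α = 0.05: z_α = 1.645.
Power = Φ(δ − 1.645) = Φ(1.528) = 0.9367.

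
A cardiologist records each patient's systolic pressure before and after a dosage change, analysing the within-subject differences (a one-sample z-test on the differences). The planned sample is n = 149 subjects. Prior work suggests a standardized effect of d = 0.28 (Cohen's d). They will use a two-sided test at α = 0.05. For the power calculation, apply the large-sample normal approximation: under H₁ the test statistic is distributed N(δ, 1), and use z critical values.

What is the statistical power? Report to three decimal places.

Power ≈ 0.928

Noncentrality parameter: λ = d·√n = 0.28 × √149 = 3.4178
Critical value for a two-sided test at α = 0.05: z_{α/2} = 1.960.
Power = Φ(λ − 1.960) + Φ(−λ − 1.960) = Φ(1.458) + Φ(-5.378) = 0.9276 + 0.0000 = 0.9276.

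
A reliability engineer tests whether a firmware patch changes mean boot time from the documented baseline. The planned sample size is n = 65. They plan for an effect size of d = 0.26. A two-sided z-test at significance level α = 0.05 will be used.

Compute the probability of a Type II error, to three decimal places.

β ≈ 0.446

Noncentrality parameter: δ = d·√n = 0.26 × √65 = 2.0962
Critical value for a two-sided test at α = 0.05: z_{α/2} = 1.960.
Power = Φ(δ − 1.960) + Φ(−δ − 1.960) = Φ(0.136) + Φ(-4.056) = 0.5542 + 0.0000 = 0.5542.
Type II error: β = 1 − power = 1 − 0.5542 = 0.4458.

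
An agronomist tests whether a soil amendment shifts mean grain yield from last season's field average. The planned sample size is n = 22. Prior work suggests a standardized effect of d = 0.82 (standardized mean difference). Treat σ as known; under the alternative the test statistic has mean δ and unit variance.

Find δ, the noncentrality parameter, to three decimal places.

δ = d·√n = 0.82 × √22 = 3.8461

δ ≈ 3.846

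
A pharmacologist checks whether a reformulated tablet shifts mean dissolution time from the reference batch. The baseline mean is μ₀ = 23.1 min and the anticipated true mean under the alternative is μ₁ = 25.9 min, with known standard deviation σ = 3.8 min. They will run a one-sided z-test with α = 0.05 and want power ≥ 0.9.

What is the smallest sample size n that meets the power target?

Standardized effect: d = |μ₁ − μ₀| / σ = |25.9 − 23.1| / 3.8 = 0.7368
Set Φ(δ − 1.645) = 0.9; then δ − 1.645 = Φ⁻¹(0.9) = 1.282, giving δ = 2.926.
δ = d·√n ⇒ n = (δ/d)² = (2.926 / 0.7368)² = 15.77.
Round up to the next whole unit.

n = 16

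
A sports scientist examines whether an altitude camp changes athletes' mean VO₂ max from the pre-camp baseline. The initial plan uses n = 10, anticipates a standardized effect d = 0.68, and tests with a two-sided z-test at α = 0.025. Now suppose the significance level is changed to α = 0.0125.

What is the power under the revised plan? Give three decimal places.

Power ≈ 0.364

δ = d·√n = 0.68 × √10 = 2.1503 (unchanged). New critical value: z_{0.0063} = 2.498.
Revised power = Φ(δ − 2.498) + Φ(−δ − 2.498) = Φ(-0.347) + Φ(-4.648) = 0.3642 + 0.0000 = 0.3642.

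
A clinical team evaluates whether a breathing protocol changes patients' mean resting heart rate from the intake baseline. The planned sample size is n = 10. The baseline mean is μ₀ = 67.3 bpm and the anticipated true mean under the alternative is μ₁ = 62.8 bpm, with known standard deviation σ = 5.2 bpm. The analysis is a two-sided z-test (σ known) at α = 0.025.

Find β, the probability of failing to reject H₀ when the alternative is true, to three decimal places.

Standardized effect: d = |μ₁ − μ₀| / σ = |62.8 − 67.3| / 5.2 = 0.8654
Noncentrality parameter: δ = d·√n = 0.8654 × √10 = 2.7366
Two-sided α = 0.025 → critical value z_{0.0125} = 2.241.
Power = Φ(δ − 2.241) + Φ(−δ − 2.241) = Φ(0.495) + Φ(-4.978) = 0.6898 + 0.0000 = 0.6898.
Type II error: β = 1 − power = 1 − 0.6898 = 0.3102.

β ≈ 0.310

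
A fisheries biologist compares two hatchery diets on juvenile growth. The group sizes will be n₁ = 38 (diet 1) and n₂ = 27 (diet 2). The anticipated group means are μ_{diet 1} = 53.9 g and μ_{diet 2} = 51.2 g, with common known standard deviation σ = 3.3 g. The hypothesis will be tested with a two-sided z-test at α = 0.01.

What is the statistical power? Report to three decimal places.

Standardized effect: d = |μ_{diet 1} − μ_{diet 2}| / σ = |53.9 − 51.2| / 3.3 = 0.8182
Noncentrality parameter: δ = d / √(1/n₁ + 1/n₂) = 0.8182 / √(1/38 + 1/27) = 3.2506
Two-sided α = 0.01 → critical value z_{0.005} = 2.576.
Power = Φ(δ − 2.576) + Φ(−δ − 2.576) = Φ(0.675) + Φ(-5.826) = 0.7501 + 0.0000 = 0.7501.

Power ≈ 0.750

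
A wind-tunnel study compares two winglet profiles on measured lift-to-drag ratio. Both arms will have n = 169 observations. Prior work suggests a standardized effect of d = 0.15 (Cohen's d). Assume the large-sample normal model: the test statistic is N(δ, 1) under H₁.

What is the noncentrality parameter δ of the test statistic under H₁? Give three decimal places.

The noncentrality parameter scales effect size by the design's sample-size factor: δ = d·√(n/2) = 0.15 × √(169/2) = 1.3789

δ ≈ 1.379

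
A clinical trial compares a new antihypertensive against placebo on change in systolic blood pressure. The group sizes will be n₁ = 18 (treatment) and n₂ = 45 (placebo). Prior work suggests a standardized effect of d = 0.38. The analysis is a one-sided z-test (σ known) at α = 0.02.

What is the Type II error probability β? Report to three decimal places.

Noncentrality parameter: λ = d / √(1/n₁ + 1/n₂) = 0.38 / √(1/18 + 1/45) = 1.3626
Critical value for a one-sided test at α = 0.02: z_α = 2.054.
Power = Φ(λ − 2.054) = Φ(-0.691) = 0.2447.
Type II error: β = 1 − power = 1 − 0.2447 = 0.7553.

β ≈ 0.755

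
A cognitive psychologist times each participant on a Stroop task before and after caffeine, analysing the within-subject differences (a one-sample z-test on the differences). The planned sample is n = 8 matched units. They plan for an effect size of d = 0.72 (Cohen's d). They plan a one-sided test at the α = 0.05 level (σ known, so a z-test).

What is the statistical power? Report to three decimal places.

Noncentrality parameter: δ = d·√n = 0.72 × √8 = 2.0365
One-sided α = 0.05 → critical value z_{0.05} = 1.645.
Power = Φ(δ − 1.645) = Φ(0.392) = 0.6523.

Power ≈ 0.652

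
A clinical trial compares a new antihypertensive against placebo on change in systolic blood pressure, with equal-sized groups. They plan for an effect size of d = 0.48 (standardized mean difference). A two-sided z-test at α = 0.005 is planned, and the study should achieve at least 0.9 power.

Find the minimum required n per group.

Set Φ(δ − 2.807) = 0.9; then δ − 2.807 = Φ⁻¹(0.9) = 1.282, giving δ = 4.089.
(The Φ(−δ − z_{α/2}) term is vanishingly small for δ > 0 and is dropped in the standard sample-size formula.)
δ = d·√(n/2) ⇒ n = 2(δ/d)² = 2 × (4.089 / 0.48)² = 145.11.
Rounding up, n = 146 per group.

n = 146 per group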